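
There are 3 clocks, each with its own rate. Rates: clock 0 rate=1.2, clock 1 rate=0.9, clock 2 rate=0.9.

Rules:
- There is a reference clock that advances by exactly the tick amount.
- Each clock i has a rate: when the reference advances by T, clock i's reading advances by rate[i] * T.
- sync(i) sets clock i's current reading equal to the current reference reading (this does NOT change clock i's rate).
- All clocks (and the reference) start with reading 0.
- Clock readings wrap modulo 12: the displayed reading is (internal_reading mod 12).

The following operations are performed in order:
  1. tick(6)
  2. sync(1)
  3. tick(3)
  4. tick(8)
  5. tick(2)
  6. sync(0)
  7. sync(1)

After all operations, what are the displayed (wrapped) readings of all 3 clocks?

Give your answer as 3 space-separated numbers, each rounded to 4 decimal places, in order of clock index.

Answer: 7.0000 7.0000 5.1000

Derivation:
After op 1 tick(6): ref=6.0000 raw=[7.2000 5.4000 5.4000]
After op 2 sync(1): ref=6.0000 raw=[7.2000 6.0000 5.4000]
After op 3 tick(3): ref=9.0000 raw=[10.8000 8.7000 8.1000]
After op 4 tick(8): ref=17.0000 raw=[20.4000 15.9000 15.3000]
After op 5 tick(2): ref=19.0000 raw=[22.8000 17.7000 17.1000]
After op 6 sync(0): ref=19.0000 raw=[19.0000 17.7000 17.1000]
After op 7 sync(1): ref=19.0000 raw=[19.0000 19.0000 17.1000]
Wrap final raw readings (mod 12): 19.0000 mod 12 = 7.0000; 19.0000 mod 12 = 7.0000; 17.1000 mod 12 = 5.1000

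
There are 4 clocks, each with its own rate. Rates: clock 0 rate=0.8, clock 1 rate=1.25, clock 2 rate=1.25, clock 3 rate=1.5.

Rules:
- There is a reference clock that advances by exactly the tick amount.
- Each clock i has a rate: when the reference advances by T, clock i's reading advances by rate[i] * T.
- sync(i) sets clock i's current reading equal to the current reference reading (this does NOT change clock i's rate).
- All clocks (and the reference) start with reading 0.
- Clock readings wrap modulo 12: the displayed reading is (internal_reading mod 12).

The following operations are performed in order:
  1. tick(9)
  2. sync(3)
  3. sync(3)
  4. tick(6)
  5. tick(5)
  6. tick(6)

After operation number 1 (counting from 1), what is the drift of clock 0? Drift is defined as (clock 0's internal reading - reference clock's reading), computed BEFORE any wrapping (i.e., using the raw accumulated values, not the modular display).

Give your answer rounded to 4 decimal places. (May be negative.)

Answer: -1.8000

Derivation:
After op 1 tick(9): ref=9.0000 raw=[7.2000 11.2500 11.2500 13.5000]
Drift of clock 0 after op 1: 7.2000 - 9.0000 = -1.8000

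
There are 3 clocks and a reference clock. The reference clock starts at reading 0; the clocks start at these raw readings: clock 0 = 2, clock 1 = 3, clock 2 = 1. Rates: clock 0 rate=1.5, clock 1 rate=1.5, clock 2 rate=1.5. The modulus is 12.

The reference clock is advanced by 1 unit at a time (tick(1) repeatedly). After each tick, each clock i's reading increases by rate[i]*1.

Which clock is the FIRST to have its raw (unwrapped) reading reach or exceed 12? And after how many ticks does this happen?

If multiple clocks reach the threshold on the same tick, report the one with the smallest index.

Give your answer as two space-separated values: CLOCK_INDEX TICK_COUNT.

clock 0: start=2, rate=1.5, needs 12-2 = 10; ticks = ceil(10/1.5) = ceil(6.6667) = 7; reading at tick 7 = 2 + 1.5*7 = 12.5000
clock 1: start=3, rate=1.5, needs 12-3 = 9; ticks = ceil(9/1.5) = ceil(6.0000) = 6; reading at tick 6 = 3 + 1.5*6 = 12.0000
clock 2: start=1, rate=1.5, needs 12-1 = 11; ticks = ceil(11/1.5) = ceil(7.3333) = 8; reading at tick 8 = 1 + 1.5*8 = 13.0000
Minimum tick count = 6; winners = [1]; smallest index = 1

Answer: 1 6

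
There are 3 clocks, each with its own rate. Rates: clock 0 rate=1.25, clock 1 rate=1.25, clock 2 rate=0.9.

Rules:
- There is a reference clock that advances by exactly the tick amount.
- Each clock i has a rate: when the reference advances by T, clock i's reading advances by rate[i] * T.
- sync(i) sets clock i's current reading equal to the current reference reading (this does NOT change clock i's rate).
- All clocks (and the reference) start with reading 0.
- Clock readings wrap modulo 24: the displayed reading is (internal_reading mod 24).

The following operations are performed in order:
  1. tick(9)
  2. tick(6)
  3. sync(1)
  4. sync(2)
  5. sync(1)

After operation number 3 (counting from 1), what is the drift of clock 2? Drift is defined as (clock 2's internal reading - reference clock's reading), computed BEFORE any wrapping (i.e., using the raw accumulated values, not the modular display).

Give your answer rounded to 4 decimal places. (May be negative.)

After op 1 tick(9): ref=9.0000 raw=[11.2500 11.2500 8.1000]
After op 2 tick(6): ref=15.0000 raw=[18.7500 18.7500 13.5000]
After op 3 sync(1): ref=15.0000 raw=[18.7500 15.0000 13.5000]
Drift of clock 2 after op 3: 13.5000 - 15.0000 = -1.5000

Answer: -1.5000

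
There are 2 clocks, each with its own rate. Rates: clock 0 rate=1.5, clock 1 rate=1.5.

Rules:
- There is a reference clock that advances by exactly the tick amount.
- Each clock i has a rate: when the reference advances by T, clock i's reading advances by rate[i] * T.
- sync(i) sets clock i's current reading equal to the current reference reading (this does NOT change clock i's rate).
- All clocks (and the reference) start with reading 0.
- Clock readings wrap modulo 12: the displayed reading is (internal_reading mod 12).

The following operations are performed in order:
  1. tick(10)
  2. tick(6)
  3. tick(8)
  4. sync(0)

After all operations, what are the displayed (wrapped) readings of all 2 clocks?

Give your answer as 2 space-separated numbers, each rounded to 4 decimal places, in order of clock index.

Answer: 0.0000 0.0000

Derivation:
After op 1 tick(10): ref=10.0000 raw=[15.0000 15.0000]
After op 2 tick(6): ref=16.0000 raw=[24.0000 24.0000]
After op 3 tick(8): ref=24.0000 raw=[36.0000 36.0000]
After op 4 sync(0): ref=24.0000 raw=[24.0000 36.0000]
Wrap final raw readings (mod 12): 24.0000 mod 12 = 0.0000; 36.0000 mod 12 = 0.0000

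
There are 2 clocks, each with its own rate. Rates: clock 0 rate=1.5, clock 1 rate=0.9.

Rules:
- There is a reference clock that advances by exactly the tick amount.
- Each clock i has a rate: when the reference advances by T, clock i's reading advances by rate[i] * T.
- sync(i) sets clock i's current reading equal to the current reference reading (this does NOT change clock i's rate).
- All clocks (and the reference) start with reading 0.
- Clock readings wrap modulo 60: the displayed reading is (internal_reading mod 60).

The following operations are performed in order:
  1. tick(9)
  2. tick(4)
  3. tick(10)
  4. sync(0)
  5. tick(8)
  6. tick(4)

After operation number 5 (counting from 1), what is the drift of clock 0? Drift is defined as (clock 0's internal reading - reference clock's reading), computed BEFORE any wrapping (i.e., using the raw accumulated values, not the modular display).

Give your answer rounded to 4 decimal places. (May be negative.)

After op 1 tick(9): ref=9.0000 raw=[13.5000 8.1000]
After op 2 tick(4): ref=13.0000 raw=[19.5000 11.7000]
After op 3 tick(10): ref=23.0000 raw=[34.5000 20.7000]
After op 4 sync(0): ref=23.0000 raw=[23.0000 20.7000]
After op 5 tick(8): ref=31.0000 raw=[35.0000 27.9000]
Drift of clock 0 after op 5: 35.0000 - 31.0000 = 4.0000

Answer: 4.0000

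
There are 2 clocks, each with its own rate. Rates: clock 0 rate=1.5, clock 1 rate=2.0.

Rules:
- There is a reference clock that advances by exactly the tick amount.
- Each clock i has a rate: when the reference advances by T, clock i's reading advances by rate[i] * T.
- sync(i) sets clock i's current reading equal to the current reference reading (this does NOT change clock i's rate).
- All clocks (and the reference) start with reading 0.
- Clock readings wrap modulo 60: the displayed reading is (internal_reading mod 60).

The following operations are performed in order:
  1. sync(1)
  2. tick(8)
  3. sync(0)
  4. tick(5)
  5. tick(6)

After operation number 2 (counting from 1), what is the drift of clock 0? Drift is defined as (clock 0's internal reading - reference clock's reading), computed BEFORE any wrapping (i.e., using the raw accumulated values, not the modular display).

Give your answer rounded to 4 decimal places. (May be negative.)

Answer: 4.0000

Derivation:
After op 1 sync(1): ref=0.0000 raw=[0.0000 0.0000]
After op 2 tick(8): ref=8.0000 raw=[12.0000 16.0000]
Drift of clock 0 after op 2: 12.0000 - 8.0000 = 4.0000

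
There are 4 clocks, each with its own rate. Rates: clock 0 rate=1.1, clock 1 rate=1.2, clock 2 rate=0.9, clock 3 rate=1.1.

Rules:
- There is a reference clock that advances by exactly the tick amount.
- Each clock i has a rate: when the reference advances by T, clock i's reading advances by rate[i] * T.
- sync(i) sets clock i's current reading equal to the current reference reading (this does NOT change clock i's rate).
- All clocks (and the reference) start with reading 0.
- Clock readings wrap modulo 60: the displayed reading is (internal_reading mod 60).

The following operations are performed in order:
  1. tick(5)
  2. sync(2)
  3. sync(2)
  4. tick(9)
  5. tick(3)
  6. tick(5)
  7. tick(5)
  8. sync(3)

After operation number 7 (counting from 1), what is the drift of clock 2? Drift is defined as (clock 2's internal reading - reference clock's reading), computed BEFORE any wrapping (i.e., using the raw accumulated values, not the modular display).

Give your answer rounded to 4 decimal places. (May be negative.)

After op 1 tick(5): ref=5.0000 raw=[5.5000 6.0000 4.5000 5.5000]
After op 2 sync(2): ref=5.0000 raw=[5.5000 6.0000 5.0000 5.5000]
After op 3 sync(2): ref=5.0000 raw=[5.5000 6.0000 5.0000 5.5000]
After op 4 tick(9): ref=14.0000 raw=[15.4000 16.8000 13.1000 15.4000]
After op 5 tick(3): ref=17.0000 raw=[18.7000 20.4000 15.8000 18.7000]
After op 6 tick(5): ref=22.0000 raw=[24.2000 26.4000 20.3000 24.2000]
After op 7 tick(5): ref=27.0000 raw=[29.7000 32.4000 24.8000 29.7000]
Drift of clock 2 after op 7: 24.8000 - 27.0000 = -2.2000

Answer: -2.2000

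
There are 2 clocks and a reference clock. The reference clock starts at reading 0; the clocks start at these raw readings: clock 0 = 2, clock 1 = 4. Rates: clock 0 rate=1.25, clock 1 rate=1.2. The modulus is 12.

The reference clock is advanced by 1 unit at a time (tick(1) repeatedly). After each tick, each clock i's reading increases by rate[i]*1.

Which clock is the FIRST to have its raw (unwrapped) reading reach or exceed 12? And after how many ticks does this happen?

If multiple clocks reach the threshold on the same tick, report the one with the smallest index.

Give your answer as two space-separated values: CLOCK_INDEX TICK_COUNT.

clock 0: start=2, rate=1.25, needs 12-2 = 10; ticks = ceil(10/1.25) = ceil(8.0000) = 8; reading at tick 8 = 2 + 1.25*8 = 12.0000
clock 1: start=4, rate=1.2, needs 12-4 = 8; ticks = ceil(8/1.2) = ceil(6.6667) = 7; reading at tick 7 = 4 + 1.2*7 = 12.4000
Minimum tick count = 7; winners = [1]; smallest index = 1

Answer: 1 7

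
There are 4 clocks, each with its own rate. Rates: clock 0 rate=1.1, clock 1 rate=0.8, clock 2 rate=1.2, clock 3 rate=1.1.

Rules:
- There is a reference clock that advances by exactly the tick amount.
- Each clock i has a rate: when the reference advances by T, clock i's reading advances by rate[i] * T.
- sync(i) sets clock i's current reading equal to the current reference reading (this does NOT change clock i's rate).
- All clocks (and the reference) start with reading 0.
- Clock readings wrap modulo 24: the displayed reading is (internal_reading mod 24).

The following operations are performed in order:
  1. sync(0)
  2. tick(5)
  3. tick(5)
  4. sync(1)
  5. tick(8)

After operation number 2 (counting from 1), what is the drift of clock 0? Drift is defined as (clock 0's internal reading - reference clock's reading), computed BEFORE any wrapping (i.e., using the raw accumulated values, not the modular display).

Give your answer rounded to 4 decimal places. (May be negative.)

After op 1 sync(0): ref=0.0000 raw=[0.0000 0.0000 0.0000 0.0000]
After op 2 tick(5): ref=5.0000 raw=[5.5000 4.0000 6.0000 5.5000]
Drift of clock 0 after op 2: 5.5000 - 5.0000 = 0.5000

Answer: 0.5000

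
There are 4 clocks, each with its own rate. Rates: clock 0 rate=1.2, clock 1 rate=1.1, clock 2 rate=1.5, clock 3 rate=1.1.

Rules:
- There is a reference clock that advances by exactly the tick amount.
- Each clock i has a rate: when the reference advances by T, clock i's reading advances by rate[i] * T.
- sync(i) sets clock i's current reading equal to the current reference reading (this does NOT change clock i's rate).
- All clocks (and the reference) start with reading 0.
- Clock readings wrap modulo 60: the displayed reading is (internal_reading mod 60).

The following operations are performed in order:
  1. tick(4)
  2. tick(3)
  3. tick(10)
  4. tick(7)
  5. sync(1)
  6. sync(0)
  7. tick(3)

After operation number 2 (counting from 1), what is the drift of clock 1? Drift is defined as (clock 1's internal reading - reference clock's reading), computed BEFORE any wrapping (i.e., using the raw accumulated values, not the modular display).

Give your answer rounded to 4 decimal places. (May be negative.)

After op 1 tick(4): ref=4.0000 raw=[4.8000 4.4000 6.0000 4.4000]
After op 2 tick(3): ref=7.0000 raw=[8.4000 7.7000 10.5000 7.7000]
Drift of clock 1 after op 2: 7.7000 - 7.0000 = 0.7000

Answer: 0.7000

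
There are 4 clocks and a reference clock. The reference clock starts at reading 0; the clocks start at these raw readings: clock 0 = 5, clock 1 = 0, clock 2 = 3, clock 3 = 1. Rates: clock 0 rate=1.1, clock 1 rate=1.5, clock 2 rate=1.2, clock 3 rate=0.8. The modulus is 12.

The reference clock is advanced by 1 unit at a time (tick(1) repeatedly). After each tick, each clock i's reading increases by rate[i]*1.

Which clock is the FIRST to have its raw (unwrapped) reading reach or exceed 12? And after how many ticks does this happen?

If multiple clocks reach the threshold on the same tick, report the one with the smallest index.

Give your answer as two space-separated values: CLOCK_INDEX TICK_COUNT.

Answer: 0 7

Derivation:
clock 0: start=5, rate=1.1, needs 12-5 = 7; ticks = ceil(7/1.1) = ceil(6.3636) = 7; reading at tick 7 = 5 + 1.1*7 = 12.7000
clock 1: start=0, rate=1.5, needs 12-0 = 12; ticks = ceil(12/1.5) = ceil(8.0000) = 8; reading at tick 8 = 0 + 1.5*8 = 12.0000
clock 2: start=3, rate=1.2, needs 12-3 = 9; ticks = ceil(9/1.2) = ceil(7.5000) = 8; reading at tick 8 = 3 + 1.2*8 = 12.6000
clock 3: start=1, rate=0.8, needs 12-1 = 11; ticks = ceil(11/0.8) = ceil(13.7500) = 14; reading at tick 14 = 1 + 0.8*14 = 12.2000
Minimum tick count = 7; winners = [0]; smallest index = 0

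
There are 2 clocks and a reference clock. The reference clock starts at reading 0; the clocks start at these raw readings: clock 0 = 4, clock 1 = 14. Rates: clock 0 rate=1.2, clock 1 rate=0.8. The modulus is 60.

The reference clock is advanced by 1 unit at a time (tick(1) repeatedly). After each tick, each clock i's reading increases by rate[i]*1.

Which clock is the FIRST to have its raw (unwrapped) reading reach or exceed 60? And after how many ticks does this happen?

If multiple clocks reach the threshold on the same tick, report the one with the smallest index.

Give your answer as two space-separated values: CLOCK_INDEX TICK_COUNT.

Answer: 0 47

Derivation:
clock 0: start=4, rate=1.2, needs 60-4 = 56; ticks = ceil(56/1.2) = ceil(46.6667) = 47; reading at tick 47 = 4 + 1.2*47 = 60.4000
clock 1: start=14, rate=0.8, needs 60-14 = 46; ticks = ceil(46/0.8) = ceil(57.5000) = 58; reading at tick 58 = 14 + 0.8*58 = 60.4000
Minimum tick count = 47; winners = [0]; smallest index = 0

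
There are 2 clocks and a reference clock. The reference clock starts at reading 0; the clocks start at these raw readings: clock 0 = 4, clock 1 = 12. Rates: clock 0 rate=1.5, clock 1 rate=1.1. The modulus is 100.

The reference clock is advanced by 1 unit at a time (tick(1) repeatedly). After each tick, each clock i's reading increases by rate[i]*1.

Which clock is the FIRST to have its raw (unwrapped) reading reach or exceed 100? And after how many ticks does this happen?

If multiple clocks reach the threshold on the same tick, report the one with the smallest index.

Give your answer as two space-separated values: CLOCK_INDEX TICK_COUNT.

Answer: 0 64

Derivation:
clock 0: start=4, rate=1.5, needs 100-4 = 96; ticks = ceil(96/1.5) = ceil(64.0000) = 64; reading at tick 64 = 4 + 1.5*64 = 100.0000
clock 1: start=12, rate=1.1, needs 100-12 = 88; ticks = ceil(88/1.1) = ceil(80.0000) = 80; reading at tick 80 = 12 + 1.1*80 = 100.0000
Minimum tick count = 64; winners = [0]; smallest index = 0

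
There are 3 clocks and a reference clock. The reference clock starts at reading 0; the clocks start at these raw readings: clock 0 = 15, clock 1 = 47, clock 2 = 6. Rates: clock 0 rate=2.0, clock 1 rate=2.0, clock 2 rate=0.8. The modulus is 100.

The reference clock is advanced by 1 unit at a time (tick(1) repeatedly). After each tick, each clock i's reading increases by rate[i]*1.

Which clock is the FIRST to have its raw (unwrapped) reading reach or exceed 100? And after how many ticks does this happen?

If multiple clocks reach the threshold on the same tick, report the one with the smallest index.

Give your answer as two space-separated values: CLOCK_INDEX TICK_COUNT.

clock 0: start=15, rate=2.0, needs 100-15 = 85; ticks = ceil(85/2.0) = ceil(42.5000) = 43; reading at tick 43 = 15 + 2.0*43 = 101.0000
clock 1: start=47, rate=2.0, needs 100-47 = 53; ticks = ceil(53/2.0) = ceil(26.5000) = 27; reading at tick 27 = 47 + 2.0*27 = 101.0000
clock 2: start=6, rate=0.8, needs 100-6 = 94; ticks = ceil(94/0.8) = ceil(117.5000) = 118; reading at tick 118 = 6 + 0.8*118 = 100.4000
Minimum tick count = 27; winners = [1]; smallest index = 1

Answer: 1 27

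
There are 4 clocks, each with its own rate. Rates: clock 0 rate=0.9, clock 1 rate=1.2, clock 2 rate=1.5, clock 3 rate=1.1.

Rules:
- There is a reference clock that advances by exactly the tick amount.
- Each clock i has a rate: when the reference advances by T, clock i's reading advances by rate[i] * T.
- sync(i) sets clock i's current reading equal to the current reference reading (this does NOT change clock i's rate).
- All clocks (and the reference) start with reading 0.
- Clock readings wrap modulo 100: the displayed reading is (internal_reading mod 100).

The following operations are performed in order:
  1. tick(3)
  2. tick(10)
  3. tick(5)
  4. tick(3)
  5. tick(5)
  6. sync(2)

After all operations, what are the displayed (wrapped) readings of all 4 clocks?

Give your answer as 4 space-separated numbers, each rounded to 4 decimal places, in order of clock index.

After op 1 tick(3): ref=3.0000 raw=[2.7000 3.6000 4.5000 3.3000]
After op 2 tick(10): ref=13.0000 raw=[11.7000 15.6000 19.5000 14.3000]
After op 3 tick(5): ref=18.0000 raw=[16.2000 21.6000 27.0000 19.8000]
After op 4 tick(3): ref=21.0000 raw=[18.9000 25.2000 31.5000 23.1000]
After op 5 tick(5): ref=26.0000 raw=[23.4000 31.2000 39.0000 28.6000]
After op 6 sync(2): ref=26.0000 raw=[23.4000 31.2000 26.0000 28.6000]
Wrap final raw readings (mod 100): 23.4000 mod 100 = 23.4000; 31.2000 mod 100 = 31.2000; 26.0000 mod 100 = 26.0000; 28.6000 mod 100 = 28.6000

Answer: 23.4000 31.2000 26.0000 28.6000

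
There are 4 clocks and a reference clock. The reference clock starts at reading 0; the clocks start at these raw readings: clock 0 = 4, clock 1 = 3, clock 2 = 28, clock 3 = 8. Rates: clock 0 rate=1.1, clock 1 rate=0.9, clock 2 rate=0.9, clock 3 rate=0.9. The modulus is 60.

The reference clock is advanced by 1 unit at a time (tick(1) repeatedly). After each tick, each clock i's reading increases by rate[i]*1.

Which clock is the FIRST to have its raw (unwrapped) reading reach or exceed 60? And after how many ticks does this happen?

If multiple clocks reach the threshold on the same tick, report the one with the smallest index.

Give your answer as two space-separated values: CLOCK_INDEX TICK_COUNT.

clock 0: start=4, rate=1.1, needs 60-4 = 56; ticks = ceil(56/1.1) = ceil(50.9091) = 51; reading at tick 51 = 4 + 1.1*51 = 60.1000
clock 1: start=3, rate=0.9, needs 60-3 = 57; ticks = ceil(57/0.9) = ceil(63.3333) = 64; reading at tick 64 = 3 + 0.9*64 = 60.6000
clock 2: start=28, rate=0.9, needs 60-28 = 32; ticks = ceil(32/0.9) = ceil(35.5556) = 36; reading at tick 36 = 28 + 0.9*36 = 60.4000
clock 3: start=8, rate=0.9, needs 60-8 = 52; ticks = ceil(52/0.9) = ceil(57.7778) = 58; reading at tick 58 = 8 + 0.9*58 = 60.2000
Minimum tick count = 36; winners = [2]; smallest index = 2

Answer: 2 36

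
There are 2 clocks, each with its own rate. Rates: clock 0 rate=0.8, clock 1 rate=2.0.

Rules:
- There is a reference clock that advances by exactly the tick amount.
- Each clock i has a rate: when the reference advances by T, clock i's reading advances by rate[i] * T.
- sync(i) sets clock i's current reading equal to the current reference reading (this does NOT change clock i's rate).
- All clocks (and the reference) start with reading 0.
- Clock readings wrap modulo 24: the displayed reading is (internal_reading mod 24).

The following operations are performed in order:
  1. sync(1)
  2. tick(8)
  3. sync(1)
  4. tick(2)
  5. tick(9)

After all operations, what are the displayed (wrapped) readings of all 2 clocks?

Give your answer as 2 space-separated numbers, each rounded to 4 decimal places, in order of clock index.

Answer: 15.2000 6.0000

Derivation:
After op 1 sync(1): ref=0.0000 raw=[0.0000 0.0000]
After op 2 tick(8): ref=8.0000 raw=[6.4000 16.0000]
After op 3 sync(1): ref=8.0000 raw=[6.4000 8.0000]
After op 4 tick(2): ref=10.0000 raw=[8.0000 12.0000]
After op 5 tick(9): ref=19.0000 raw=[15.2000 30.0000]
Wrap final raw readings (mod 24): 15.2000 mod 24 = 15.2000; 30.0000 mod 24 = 6.0000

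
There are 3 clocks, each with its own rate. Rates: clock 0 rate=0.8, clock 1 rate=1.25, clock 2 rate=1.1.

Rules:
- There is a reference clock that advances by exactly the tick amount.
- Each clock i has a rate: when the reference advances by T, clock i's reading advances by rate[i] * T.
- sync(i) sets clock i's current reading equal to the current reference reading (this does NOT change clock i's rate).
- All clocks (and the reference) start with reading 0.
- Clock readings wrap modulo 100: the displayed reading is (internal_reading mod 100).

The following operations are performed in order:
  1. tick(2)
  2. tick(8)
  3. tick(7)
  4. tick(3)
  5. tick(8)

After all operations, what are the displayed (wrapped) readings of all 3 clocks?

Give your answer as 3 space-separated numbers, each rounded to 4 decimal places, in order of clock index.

Answer: 22.4000 35.0000 30.8000

Derivation:
After op 1 tick(2): ref=2.0000 raw=[1.6000 2.5000 2.2000]
After op 2 tick(8): ref=10.0000 raw=[8.0000 12.5000 11.0000]
After op 3 tick(7): ref=17.0000 raw=[13.6000 21.2500 18.7000]
After op 4 tick(3): ref=20.0000 raw=[16.0000 25.0000 22.0000]
After op 5 tick(8): ref=28.0000 raw=[22.4000 35.0000 30.8000]
Wrap final raw readings (mod 100): 22.4000 mod 100 = 22.4000; 35.0000 mod 100 = 35.0000; 30.8000 mod 100 = 30.8000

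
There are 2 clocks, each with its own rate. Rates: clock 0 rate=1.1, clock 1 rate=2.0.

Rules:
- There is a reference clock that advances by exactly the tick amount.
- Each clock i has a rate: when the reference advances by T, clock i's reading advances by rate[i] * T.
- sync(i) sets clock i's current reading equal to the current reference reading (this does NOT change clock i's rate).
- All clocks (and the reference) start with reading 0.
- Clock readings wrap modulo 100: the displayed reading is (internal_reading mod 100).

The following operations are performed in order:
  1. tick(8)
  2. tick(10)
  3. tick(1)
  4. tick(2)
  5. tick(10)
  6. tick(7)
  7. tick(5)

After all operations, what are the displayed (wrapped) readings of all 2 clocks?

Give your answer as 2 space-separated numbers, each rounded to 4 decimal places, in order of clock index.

After op 1 tick(8): ref=8.0000 raw=[8.8000 16.0000]
After op 2 tick(10): ref=18.0000 raw=[19.8000 36.0000]
After op 3 tick(1): ref=19.0000 raw=[20.9000 38.0000]
After op 4 tick(2): ref=21.0000 raw=[23.1000 42.0000]
After op 5 tick(10): ref=31.0000 raw=[34.1000 62.0000]
After op 6 tick(7): ref=38.0000 raw=[41.8000 76.0000]
After op 7 tick(5): ref=43.0000 raw=[47.3000 86.0000]
Wrap final raw readings (mod 100): 47.3000 mod 100 = 47.3000; 86.0000 mod 100 = 86.0000

Answer: 47.3000 86.0000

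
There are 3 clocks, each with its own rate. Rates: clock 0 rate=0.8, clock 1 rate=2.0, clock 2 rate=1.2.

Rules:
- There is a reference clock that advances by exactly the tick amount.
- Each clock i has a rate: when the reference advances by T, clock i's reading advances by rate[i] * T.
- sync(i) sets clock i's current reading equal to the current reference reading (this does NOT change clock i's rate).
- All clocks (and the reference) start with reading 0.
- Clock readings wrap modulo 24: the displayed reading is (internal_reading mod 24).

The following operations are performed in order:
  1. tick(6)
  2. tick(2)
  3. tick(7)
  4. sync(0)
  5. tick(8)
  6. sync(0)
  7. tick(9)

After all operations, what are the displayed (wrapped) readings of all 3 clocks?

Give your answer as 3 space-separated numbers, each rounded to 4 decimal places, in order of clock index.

Answer: 6.2000 16.0000 14.4000

Derivation:
After op 1 tick(6): ref=6.0000 raw=[4.8000 12.0000 7.2000]
After op 2 tick(2): ref=8.0000 raw=[6.4000 16.0000 9.6000]
After op 3 tick(7): ref=15.0000 raw=[12.0000 30.0000 18.0000]
After op 4 sync(0): ref=15.0000 raw=[15.0000 30.0000 18.0000]
After op 5 tick(8): ref=23.0000 raw=[21.4000 46.0000 27.6000]
After op 6 sync(0): ref=23.0000 raw=[23.0000 46.0000 27.6000]
After op 7 tick(9): ref=32.0000 raw=[30.2000 64.0000 38.4000]
Wrap final raw readings (mod 24): 30.2000 mod 24 = 6.2000; 64.0000 mod 24 = 16.0000; 38.4000 mod 24 = 14.4000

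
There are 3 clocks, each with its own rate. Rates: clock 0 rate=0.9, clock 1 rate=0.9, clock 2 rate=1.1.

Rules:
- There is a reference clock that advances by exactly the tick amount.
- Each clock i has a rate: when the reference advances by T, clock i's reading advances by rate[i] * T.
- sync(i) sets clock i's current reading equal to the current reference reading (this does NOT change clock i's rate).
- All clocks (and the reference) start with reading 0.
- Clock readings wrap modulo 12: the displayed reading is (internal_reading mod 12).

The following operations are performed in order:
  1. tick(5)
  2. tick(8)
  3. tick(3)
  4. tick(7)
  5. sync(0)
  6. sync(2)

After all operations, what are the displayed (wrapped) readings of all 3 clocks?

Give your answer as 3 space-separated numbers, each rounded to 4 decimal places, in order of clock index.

After op 1 tick(5): ref=5.0000 raw=[4.5000 4.5000 5.5000]
After op 2 tick(8): ref=13.0000 raw=[11.7000 11.7000 14.3000]
After op 3 tick(3): ref=16.0000 raw=[14.4000 14.4000 17.6000]
After op 4 tick(7): ref=23.0000 raw=[20.7000 20.7000 25.3000]
After op 5 sync(0): ref=23.0000 raw=[23.0000 20.7000 25.3000]
After op 6 sync(2): ref=23.0000 raw=[23.0000 20.7000 23.0000]
Wrap final raw readings (mod 12): 23.0000 mod 12 = 11.0000; 20.7000 mod 12 = 8.7000; 23.0000 mod 12 = 11.0000

Answer: 11.0000 8.7000 11.0000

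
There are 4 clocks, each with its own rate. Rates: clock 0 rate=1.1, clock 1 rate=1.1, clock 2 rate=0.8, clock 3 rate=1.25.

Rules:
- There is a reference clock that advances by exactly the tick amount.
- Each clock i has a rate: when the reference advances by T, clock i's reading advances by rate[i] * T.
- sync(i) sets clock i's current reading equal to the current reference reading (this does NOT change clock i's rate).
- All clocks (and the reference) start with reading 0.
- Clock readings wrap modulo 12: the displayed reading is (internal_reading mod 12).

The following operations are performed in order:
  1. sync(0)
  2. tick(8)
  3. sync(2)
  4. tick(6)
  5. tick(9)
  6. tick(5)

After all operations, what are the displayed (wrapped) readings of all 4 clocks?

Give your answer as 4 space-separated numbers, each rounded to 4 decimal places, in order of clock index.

Answer: 6.8000 6.8000 0.0000 11.0000

Derivation:
After op 1 sync(0): ref=0.0000 raw=[0.0000 0.0000 0.0000 0.0000]
After op 2 tick(8): ref=8.0000 raw=[8.8000 8.8000 6.4000 10.0000]
After op 3 sync(2): ref=8.0000 raw=[8.8000 8.8000 8.0000 10.0000]
After op 4 tick(6): ref=14.0000 raw=[15.4000 15.4000 12.8000 17.5000]
After op 5 tick(9): ref=23.0000 raw=[25.3000 25.3000 20.0000 28.7500]
After op 6 tick(5): ref=28.0000 raw=[30.8000 30.8000 24.0000 35.0000]
Wrap final raw readings (mod 12): 30.8000 mod 12 = 6.8000; 30.8000 mod 12 = 6.8000; 24.0000 mod 12 = 0.0000; 35.0000 mod 12 = 11.0000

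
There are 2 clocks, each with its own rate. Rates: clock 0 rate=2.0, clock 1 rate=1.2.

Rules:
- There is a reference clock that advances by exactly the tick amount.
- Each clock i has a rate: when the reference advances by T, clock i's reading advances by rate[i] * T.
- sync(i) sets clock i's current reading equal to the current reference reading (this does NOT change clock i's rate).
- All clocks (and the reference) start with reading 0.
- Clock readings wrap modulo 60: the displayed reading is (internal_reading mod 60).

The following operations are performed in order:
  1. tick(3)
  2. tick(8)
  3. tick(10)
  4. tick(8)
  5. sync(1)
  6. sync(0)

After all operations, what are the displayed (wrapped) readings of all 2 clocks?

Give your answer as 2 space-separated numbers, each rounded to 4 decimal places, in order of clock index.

After op 1 tick(3): ref=3.0000 raw=[6.0000 3.6000]
After op 2 tick(8): ref=11.0000 raw=[22.0000 13.2000]
After op 3 tick(10): ref=21.0000 raw=[42.0000 25.2000]
After op 4 tick(8): ref=29.0000 raw=[58.0000 34.8000]
After op 5 sync(1): ref=29.0000 raw=[58.0000 29.0000]
After op 6 sync(0): ref=29.0000 raw=[29.0000 29.0000]
Wrap final raw readings (mod 60): 29.0000 mod 60 = 29.0000; 29.0000 mod 60 = 29.0000

Answer: 29.0000 29.0000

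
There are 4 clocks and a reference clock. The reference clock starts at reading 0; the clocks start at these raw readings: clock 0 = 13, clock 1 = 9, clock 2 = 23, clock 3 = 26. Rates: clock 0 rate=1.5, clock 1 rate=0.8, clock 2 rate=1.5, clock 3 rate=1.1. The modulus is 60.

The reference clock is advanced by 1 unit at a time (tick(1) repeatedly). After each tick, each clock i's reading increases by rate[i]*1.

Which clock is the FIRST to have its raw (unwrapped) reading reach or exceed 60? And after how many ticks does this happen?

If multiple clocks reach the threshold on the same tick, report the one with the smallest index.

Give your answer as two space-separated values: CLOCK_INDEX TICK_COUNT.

clock 0: start=13, rate=1.5, needs 60-13 = 47; ticks = ceil(47/1.5) = ceil(31.3333) = 32; reading at tick 32 = 13 + 1.5*32 = 61.0000
clock 1: start=9, rate=0.8, needs 60-9 = 51; ticks = ceil(51/0.8) = ceil(63.7500) = 64; reading at tick 64 = 9 + 0.8*64 = 60.2000
clock 2: start=23, rate=1.5, needs 60-23 = 37; ticks = ceil(37/1.5) = ceil(24.6667) = 25; reading at tick 25 = 23 + 1.5*25 = 60.5000
clock 3: start=26, rate=1.1, needs 60-26 = 34; ticks = ceil(34/1.1) = ceil(30.9091) = 31; reading at tick 31 = 26 + 1.1*31 = 60.1000
Minimum tick count = 25; winners = [2]; smallest index = 2

Answer: 2 25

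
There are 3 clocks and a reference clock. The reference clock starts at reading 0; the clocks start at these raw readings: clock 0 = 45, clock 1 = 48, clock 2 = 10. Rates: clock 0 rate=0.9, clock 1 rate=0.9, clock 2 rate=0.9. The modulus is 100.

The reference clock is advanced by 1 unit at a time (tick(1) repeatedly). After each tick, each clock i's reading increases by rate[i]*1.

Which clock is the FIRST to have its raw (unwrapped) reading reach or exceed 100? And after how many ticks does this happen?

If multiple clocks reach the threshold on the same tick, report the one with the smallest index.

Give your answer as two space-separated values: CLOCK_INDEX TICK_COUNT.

Answer: 1 58

Derivation:
clock 0: start=45, rate=0.9, needs 100-45 = 55; ticks = ceil(55/0.9) = ceil(61.1111) = 62; reading at tick 62 = 45 + 0.9*62 = 100.8000
clock 1: start=48, rate=0.9, needs 100-48 = 52; ticks = ceil(52/0.9) = ceil(57.7778) = 58; reading at tick 58 = 48 + 0.9*58 = 100.2000
clock 2: start=10, rate=0.9, needs 100-10 = 90; ticks = ceil(90/0.9) = ceil(100.0000) = 100; reading at tick 100 = 10 + 0.9*100 = 100.0000
Minimum tick count = 58; winners = [1]; smallest index = 1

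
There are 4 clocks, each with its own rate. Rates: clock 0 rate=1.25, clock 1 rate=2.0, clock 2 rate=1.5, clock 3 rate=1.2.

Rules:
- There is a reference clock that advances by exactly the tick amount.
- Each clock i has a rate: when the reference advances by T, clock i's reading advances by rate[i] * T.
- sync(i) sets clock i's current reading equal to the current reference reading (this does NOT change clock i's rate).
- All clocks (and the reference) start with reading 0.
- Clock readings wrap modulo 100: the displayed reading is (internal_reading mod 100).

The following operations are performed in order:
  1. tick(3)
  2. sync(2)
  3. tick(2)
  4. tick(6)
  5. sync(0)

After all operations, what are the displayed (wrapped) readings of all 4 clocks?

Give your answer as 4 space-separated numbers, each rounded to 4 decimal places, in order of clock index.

After op 1 tick(3): ref=3.0000 raw=[3.7500 6.0000 4.5000 3.6000]
After op 2 sync(2): ref=3.0000 raw=[3.7500 6.0000 3.0000 3.6000]
After op 3 tick(2): ref=5.0000 raw=[6.2500 10.0000 6.0000 6.0000]
After op 4 tick(6): ref=11.0000 raw=[13.7500 22.0000 15.0000 13.2000]
After op 5 sync(0): ref=11.0000 raw=[11.0000 22.0000 15.0000 13.2000]
Wrap final raw readings (mod 100): 11.0000 mod 100 = 11.0000; 22.0000 mod 100 = 22.0000; 15.0000 mod 100 = 15.0000; 13.2000 mod 100 = 13.2000

Answer: 11.0000 22.0000 15.0000 13.2000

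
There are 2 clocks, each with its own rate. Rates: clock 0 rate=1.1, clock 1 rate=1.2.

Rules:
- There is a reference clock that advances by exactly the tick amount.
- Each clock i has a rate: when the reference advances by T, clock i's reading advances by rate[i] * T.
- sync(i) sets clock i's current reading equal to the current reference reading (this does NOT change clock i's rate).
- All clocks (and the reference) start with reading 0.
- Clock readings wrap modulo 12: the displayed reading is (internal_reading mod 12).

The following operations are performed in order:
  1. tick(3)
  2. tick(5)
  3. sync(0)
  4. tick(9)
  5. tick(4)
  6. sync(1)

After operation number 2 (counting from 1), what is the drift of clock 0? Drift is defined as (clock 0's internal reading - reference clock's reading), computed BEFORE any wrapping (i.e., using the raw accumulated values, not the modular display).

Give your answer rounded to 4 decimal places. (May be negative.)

Answer: 0.8000

Derivation:
After op 1 tick(3): ref=3.0000 raw=[3.3000 3.6000]
After op 2 tick(5): ref=8.0000 raw=[8.8000 9.6000]
Drift of clock 0 after op 2: 8.8000 - 8.0000 = 0.8000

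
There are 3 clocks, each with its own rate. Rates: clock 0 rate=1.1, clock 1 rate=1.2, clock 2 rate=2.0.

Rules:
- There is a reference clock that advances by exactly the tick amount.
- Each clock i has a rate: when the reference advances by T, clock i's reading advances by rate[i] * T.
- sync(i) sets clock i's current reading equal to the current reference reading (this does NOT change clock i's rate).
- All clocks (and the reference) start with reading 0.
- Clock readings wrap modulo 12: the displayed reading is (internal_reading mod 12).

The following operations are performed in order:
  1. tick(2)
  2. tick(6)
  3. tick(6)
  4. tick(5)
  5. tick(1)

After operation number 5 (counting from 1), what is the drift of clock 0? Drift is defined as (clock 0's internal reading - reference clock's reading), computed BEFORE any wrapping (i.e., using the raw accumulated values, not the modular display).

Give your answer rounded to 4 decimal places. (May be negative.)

Answer: 2.0000

Derivation:
After op 1 tick(2): ref=2.0000 raw=[2.2000 2.4000 4.0000]
After op 2 tick(6): ref=8.0000 raw=[8.8000 9.6000 16.0000]
After op 3 tick(6): ref=14.0000 raw=[15.4000 16.8000 28.0000]
After op 4 tick(5): ref=19.0000 raw=[20.9000 22.8000 38.0000]
After op 5 tick(1): ref=20.0000 raw=[22.0000 24.0000 40.0000]
Drift of clock 0 after op 5: 22.0000 - 20.0000 = 2.0000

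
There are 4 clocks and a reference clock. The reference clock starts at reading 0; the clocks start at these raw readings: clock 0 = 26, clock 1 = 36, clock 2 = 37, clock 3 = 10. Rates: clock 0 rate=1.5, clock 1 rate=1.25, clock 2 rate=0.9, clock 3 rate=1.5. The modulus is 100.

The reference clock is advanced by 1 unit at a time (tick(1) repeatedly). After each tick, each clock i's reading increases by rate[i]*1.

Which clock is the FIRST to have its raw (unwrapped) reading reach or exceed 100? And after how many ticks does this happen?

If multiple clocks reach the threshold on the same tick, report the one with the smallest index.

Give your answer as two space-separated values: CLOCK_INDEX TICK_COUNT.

Answer: 0 50

Derivation:
clock 0: start=26, rate=1.5, needs 100-26 = 74; ticks = ceil(74/1.5) = ceil(49.3333) = 50; reading at tick 50 = 26 + 1.5*50 = 101.0000
clock 1: start=36, rate=1.25, needs 100-36 = 64; ticks = ceil(64/1.25) = ceil(51.2000) = 52; reading at tick 52 = 36 + 1.25*52 = 101.0000
clock 2: start=37, rate=0.9, needs 100-37 = 63; ticks = ceil(63/0.9) = ceil(70.0000) = 70; reading at tick 70 = 37 + 0.9*70 = 100.0000
clock 3: start=10, rate=1.5, needs 100-10 = 90; ticks = ceil(90/1.5) = ceil(60.0000) = 60; reading at tick 60 = 10 + 1.5*60 = 100.0000
Minimum tick count = 50; winners = [0]; smallest index = 0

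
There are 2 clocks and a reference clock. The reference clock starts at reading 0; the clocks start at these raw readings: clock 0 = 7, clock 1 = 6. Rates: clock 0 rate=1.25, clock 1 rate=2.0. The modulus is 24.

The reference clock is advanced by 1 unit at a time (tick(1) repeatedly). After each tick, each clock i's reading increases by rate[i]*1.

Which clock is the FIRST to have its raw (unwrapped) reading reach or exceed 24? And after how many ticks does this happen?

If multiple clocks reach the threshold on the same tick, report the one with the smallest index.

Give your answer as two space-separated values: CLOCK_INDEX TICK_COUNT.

clock 0: start=7, rate=1.25, needs 24-7 = 17; ticks = ceil(17/1.25) = ceil(13.6000) = 14; reading at tick 14 = 7 + 1.25*14 = 24.5000
clock 1: start=6, rate=2.0, needs 24-6 = 18; ticks = ceil(18/2.0) = ceil(9.0000) = 9; reading at tick 9 = 6 + 2.0*9 = 24.0000
Minimum tick count = 9; winners = [1]; smallest index = 1

Answer: 1 9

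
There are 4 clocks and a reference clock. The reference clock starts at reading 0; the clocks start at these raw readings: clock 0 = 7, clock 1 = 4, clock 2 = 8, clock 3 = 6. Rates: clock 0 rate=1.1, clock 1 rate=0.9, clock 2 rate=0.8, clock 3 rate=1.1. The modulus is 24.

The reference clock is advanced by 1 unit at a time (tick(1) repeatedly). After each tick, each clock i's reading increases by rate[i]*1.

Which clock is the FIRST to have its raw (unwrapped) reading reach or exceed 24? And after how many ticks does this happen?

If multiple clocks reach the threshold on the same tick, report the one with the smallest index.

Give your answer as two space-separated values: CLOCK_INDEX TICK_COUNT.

Answer: 0 16

Derivation:
clock 0: start=7, rate=1.1, needs 24-7 = 17; ticks = ceil(17/1.1) = ceil(15.4545) = 16; reading at tick 16 = 7 + 1.1*16 = 24.6000
clock 1: start=4, rate=0.9, needs 24-4 = 20; ticks = ceil(20/0.9) = ceil(22.2222) = 23; reading at tick 23 = 4 + 0.9*23 = 24.7000
clock 2: start=8, rate=0.8, needs 24-8 = 16; ticks = ceil(16/0.8) = ceil(20.0000) = 20; reading at tick 20 = 8 + 0.8*20 = 24.0000
clock 3: start=6, rate=1.1, needs 24-6 = 18; ticks = ceil(18/1.1) = ceil(16.3636) = 17; reading at tick 17 = 6 + 1.1*17 = 24.7000
Minimum tick count = 16; winners = [0]; smallest index = 0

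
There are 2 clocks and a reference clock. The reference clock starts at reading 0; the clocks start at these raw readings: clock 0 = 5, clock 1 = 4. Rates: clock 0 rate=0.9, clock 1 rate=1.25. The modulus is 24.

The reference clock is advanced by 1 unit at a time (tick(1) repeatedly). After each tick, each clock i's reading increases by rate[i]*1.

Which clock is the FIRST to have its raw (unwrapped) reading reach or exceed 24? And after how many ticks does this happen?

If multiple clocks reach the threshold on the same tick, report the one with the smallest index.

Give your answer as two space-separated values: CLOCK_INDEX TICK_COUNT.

clock 0: start=5, rate=0.9, needs 24-5 = 19; ticks = ceil(19/0.9) = ceil(21.1111) = 22; reading at tick 22 = 5 + 0.9*22 = 24.8000
clock 1: start=4, rate=1.25, needs 24-4 = 20; ticks = ceil(20/1.25) = ceil(16.0000) = 16; reading at tick 16 = 4 + 1.25*16 = 24.0000
Minimum tick count = 16; winners = [1]; smallest index = 1

Answer: 1 16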